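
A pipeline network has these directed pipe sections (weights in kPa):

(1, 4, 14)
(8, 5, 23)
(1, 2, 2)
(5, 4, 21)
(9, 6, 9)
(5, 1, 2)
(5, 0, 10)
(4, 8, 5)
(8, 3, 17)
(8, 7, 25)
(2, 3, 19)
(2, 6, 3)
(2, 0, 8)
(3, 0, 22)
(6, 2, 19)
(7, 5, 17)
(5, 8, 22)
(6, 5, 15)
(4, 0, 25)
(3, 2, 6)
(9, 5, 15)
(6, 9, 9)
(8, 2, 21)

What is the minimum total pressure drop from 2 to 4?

Enumerating some paths:
2 - 6 - 9 - 5 - 1 - 4: 3+9+15+2+14 = 43
2 - 6 - 5 - 4: 3+15+21 = 39
2 - 6 - 5 - 1 - 4: 3+15+2+14 = 34
2 - 6 - 9 - 5 - 4: 3+9+15+21 = 48
The minimum is 34 kPa via 2 - 6 - 5 - 1 - 4.

34 kPa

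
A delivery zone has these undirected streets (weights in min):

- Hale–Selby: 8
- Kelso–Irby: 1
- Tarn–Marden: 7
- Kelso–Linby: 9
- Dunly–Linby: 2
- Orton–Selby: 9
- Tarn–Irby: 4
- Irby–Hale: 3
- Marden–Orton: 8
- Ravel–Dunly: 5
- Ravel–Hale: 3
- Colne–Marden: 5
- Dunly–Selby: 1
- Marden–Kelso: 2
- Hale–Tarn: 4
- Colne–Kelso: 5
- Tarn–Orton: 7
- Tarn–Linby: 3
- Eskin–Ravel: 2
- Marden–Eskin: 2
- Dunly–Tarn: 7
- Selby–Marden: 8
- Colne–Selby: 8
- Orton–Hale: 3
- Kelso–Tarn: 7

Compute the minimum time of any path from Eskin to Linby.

Candidate routes:
Eskin–Marden–Kelso–Irby–Tarn–Linby: 2+2+1+4+3 = 12
Eskin–Ravel–Dunly–Linby: 2+5+2 = 9
Eskin–Marden–Tarn–Linby: 2+7+3 = 12
The minimum is 9 min via Eskin–Ravel–Dunly–Linby.

9 min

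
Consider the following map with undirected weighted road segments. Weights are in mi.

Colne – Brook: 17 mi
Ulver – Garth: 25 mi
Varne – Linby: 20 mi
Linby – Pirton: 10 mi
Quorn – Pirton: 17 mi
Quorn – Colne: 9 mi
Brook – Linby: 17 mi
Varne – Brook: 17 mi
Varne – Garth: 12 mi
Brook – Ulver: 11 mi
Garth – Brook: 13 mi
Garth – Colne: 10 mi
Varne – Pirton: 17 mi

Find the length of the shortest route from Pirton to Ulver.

38 mi

Shortest distances from Pirton:
Pirton: 0
Linby: 10  (via Pirton)
Varne: 17  (via Pirton)
Quorn: 17  (via Pirton)
Colne: 26  (via Quorn)
Brook: 27  (via Linby)
Garth: 29  (via Varne)
Ulver: 38  (via Brook)
Shortest route: Pirton → Linby → Brook → Ulver = 38 mi.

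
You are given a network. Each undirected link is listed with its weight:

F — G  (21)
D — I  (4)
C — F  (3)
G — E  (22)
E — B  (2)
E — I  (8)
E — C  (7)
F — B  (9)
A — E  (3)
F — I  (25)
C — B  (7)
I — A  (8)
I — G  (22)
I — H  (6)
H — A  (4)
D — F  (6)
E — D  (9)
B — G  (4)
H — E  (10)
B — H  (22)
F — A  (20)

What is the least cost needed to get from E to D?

Settle nodes by increasing distance from E:
E: 0
B: 2  (via E)
A: 3  (via E)
G: 6  (via B)
C: 7  (via E)
H: 7  (via A)
I: 8  (via E)
D: 9  (via E)
Shortest route: E → D = 9.

9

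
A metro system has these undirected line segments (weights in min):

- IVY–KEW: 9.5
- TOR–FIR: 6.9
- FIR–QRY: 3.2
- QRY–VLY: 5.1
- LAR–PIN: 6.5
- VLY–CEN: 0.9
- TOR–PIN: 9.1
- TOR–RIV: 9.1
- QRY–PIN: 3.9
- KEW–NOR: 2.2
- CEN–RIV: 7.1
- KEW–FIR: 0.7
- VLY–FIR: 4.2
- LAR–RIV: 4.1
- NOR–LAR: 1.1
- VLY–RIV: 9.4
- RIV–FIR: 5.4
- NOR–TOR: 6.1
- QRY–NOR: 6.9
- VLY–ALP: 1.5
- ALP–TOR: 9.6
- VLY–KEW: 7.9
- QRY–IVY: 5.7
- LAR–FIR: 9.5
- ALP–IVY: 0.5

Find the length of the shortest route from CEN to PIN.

9.9 min

Candidate routes:
CEN → VLY → QRY → PIN: 0.9+5.1+3.9 = 9.9
CEN → VLY → FIR → QRY → PIN: 0.9+4.2+3.2+3.9 = 12.2
CEN → VLY → ALP → IVY → QRY → PIN: 0.9+1.5+0.5+5.7+3.9 = 12.5
Cheapest is CEN → VLY → QRY → PIN at 9.9 min.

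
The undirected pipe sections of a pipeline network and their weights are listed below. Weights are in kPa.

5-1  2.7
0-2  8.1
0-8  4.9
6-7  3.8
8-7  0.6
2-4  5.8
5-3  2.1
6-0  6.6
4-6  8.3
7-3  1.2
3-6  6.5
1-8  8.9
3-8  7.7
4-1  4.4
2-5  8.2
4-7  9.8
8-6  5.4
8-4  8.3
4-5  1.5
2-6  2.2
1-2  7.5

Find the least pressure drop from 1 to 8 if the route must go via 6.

14.1 kPa

Shortest 1→6: 1–2–6 = 9.7
Shortest 6→8: 6–7–8 = 4.4
Total via 6: 9.7 + 4.4 = 14.1 kPa.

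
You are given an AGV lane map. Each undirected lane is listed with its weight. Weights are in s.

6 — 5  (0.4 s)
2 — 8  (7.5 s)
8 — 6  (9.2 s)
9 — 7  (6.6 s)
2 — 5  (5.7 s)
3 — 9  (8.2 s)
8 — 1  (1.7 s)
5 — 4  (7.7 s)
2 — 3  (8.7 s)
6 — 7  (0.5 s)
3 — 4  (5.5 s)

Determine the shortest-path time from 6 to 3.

13.6 s

Shortest distances from 6:
6: 0
5: 0.4  (via 6)
7: 0.5  (via 6)
2: 6.1  (via 5)
9: 7.1  (via 7)
4: 8.1  (via 5)
8: 9.2  (via 6)
1: 10.9  (via 8)
3: 13.6  (via 4)
Shortest route: 6–5–4–3 = 13.6 s.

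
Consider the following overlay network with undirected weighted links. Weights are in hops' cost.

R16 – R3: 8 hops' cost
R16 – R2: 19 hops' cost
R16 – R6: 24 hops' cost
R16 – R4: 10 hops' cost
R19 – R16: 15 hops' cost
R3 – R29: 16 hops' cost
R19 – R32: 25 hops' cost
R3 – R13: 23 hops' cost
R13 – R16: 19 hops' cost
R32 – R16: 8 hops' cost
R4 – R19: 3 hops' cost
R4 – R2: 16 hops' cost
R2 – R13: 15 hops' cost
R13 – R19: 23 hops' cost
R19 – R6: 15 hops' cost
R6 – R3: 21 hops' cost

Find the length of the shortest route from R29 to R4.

Settle nodes by increasing distance from R29:
R29: 0
R3: 16  (via R29)
R16: 24  (via R3)
R32: 32  (via R16)
R4: 34  (via R16)
Shortest route: R29–R3–R16–R4 = 34 hops' cost.

34 hops' cost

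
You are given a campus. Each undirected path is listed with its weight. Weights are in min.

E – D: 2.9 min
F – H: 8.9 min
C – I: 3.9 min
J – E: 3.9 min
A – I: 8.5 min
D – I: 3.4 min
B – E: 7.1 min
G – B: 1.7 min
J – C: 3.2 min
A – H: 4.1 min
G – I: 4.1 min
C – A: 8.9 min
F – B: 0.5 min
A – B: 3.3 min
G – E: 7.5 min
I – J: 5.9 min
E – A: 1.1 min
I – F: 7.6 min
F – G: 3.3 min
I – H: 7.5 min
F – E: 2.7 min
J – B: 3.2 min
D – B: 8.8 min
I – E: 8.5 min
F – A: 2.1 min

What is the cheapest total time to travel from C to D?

Enumerating some paths:
C - I - D: 3.9+3.4 = 7.3
C - J - E - D: 3.2+3.9+2.9 = 10
C - J - I - D: 3.2+5.9+3.4 = 12.5
Cheapest is C - I - D at 7.3 min.

7.3 min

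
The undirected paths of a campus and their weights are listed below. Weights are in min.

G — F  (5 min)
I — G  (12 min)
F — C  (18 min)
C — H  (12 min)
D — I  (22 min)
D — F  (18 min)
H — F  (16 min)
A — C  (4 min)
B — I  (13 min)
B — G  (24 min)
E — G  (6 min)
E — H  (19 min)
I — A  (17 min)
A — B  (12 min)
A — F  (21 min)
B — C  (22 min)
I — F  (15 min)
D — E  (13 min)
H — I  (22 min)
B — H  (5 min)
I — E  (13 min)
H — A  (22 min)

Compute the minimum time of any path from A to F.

Compare a few routes:
A → C → H → F: 4+12+16 = 32
A → C → F: 4+18 = 22
A → F: 21 = 21
A → I → F: 17+15 = 32
Cheapest is A → F at 21 min.

21 min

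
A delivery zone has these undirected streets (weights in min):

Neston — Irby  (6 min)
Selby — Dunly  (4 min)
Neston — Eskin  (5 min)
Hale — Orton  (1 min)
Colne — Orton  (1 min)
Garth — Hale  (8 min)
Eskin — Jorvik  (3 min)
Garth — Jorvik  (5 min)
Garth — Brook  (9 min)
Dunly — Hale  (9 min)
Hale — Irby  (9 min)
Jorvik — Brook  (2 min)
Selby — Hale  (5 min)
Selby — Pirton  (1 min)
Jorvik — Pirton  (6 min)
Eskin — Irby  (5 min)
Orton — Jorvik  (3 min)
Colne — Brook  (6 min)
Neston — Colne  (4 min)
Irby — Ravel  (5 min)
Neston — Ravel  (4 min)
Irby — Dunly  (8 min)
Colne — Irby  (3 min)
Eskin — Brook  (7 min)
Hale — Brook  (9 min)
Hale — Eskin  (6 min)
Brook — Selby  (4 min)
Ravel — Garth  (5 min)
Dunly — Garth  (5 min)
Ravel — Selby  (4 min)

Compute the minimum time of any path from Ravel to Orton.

9 min

Shortest distances from Ravel:
Ravel: 0
Neston: 4  (via Ravel)
Selby: 4  (via Ravel)
Garth: 5  (via Ravel)
Pirton: 5  (via Selby)
Irby: 5  (via Ravel)
Colne: 8  (via Neston)
Brook: 8  (via Selby)
Dunly: 8  (via Selby)
Hale: 9  (via Selby)
Orton: 9  (via Colne)
Shortest route: Ravel–Neston–Colne–Orton = 9 min.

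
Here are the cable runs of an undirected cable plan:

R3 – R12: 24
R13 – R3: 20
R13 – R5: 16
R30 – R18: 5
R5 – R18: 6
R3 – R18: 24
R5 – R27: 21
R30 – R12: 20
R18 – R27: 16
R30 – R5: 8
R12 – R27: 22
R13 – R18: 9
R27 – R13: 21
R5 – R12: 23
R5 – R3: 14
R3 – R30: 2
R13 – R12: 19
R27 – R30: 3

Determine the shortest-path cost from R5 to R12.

23

Enumerating some paths:
R5–R30–R27–R12: 8+3+22 = 33
R5–R12: 23 = 23
R5–R18–R30–R12: 6+5+20 = 31
R5–R30–R12: 8+20 = 28
The minimum is 23 via R5–R12.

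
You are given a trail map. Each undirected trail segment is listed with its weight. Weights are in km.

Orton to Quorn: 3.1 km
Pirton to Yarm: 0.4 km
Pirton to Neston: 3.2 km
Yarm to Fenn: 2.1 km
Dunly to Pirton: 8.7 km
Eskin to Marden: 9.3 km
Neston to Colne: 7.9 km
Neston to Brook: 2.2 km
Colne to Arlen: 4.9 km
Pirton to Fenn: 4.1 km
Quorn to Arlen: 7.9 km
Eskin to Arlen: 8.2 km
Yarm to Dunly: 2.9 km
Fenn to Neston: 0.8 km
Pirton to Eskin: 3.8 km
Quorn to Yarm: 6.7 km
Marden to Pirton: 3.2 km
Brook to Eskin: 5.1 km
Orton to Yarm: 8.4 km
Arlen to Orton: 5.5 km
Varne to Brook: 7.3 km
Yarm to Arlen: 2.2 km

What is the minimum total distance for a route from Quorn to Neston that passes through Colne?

Shortest Quorn→Colne: Quorn–Arlen–Colne = 12.8
Shortest Colne→Neston: Colne–Neston = 7.9
Total via Colne: 12.8 + 7.9 = 20.7 km.

20.7 km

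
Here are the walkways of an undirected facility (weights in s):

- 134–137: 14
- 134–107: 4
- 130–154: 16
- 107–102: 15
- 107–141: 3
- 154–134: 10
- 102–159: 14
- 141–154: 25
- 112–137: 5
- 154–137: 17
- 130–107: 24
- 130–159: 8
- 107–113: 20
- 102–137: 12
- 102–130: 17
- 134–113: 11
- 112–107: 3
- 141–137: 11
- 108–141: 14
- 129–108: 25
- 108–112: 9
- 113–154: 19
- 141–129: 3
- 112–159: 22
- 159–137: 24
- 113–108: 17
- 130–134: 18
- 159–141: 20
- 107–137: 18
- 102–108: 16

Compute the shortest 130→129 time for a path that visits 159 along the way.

31 s

Shortest 130→159: 130–159 = 8
Shortest 159→129: 159–141–129 = 23
Total via 159: 8 + 23 = 31 s.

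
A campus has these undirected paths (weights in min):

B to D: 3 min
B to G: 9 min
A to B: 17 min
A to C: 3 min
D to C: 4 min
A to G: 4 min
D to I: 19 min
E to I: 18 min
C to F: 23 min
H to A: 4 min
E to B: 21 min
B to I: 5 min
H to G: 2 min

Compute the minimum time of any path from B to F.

30 min

Candidate routes:
B - D - C - F: 3+4+23 = 30
B - G - H - A - C - F: 9+2+4+3+23 = 41
B - G - A - C - F: 9+4+3+23 = 39
The minimum is 30 min via B - D - C - F.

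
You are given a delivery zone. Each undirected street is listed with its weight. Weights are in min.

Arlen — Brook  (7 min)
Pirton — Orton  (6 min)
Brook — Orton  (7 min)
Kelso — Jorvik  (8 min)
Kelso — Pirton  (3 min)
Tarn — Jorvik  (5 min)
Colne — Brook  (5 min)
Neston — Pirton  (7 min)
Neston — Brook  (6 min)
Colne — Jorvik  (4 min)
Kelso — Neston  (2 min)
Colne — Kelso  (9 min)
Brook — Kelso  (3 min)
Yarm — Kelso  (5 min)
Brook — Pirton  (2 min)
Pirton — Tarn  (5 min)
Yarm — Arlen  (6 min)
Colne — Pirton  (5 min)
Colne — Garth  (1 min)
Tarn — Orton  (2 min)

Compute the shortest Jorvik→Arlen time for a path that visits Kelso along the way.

18 min

Best Jorvik to Kelso: Jorvik–Kelso costing 8
Best Kelso to Arlen: Kelso–Brook–Arlen costing 10
Total via Kelso: 8 + 10 = 18 min.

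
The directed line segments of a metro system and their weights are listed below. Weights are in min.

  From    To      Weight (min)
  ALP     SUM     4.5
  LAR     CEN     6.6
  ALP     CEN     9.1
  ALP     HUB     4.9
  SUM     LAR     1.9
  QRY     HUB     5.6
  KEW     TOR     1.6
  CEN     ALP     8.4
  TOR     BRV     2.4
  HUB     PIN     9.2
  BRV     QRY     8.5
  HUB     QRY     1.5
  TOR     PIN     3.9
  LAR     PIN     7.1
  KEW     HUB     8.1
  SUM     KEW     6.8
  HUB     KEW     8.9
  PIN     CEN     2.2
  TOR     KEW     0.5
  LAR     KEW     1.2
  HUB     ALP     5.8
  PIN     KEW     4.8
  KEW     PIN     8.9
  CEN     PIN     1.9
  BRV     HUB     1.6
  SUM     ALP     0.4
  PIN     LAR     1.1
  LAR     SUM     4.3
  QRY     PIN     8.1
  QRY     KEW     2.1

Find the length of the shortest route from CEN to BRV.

8.2 min

Shortest distances from CEN:
CEN: 0
PIN: 1.9  (via CEN)
LAR: 3  (via PIN)
KEW: 4.2  (via LAR)
TOR: 5.8  (via KEW)
SUM: 7.3  (via LAR)
ALP: 7.7  (via SUM)
BRV: 8.2  (via TOR)
Shortest route: CEN–PIN–LAR–KEW–TOR–BRV = 8.2 min.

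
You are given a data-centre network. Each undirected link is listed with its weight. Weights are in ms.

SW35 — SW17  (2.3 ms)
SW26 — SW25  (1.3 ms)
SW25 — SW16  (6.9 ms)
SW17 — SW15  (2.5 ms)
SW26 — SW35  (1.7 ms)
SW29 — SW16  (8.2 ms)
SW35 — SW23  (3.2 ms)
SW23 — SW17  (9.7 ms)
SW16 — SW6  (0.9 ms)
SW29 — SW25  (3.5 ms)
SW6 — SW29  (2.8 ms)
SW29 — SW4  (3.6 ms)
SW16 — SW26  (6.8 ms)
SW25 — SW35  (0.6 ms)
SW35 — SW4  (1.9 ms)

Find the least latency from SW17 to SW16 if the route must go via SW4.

11.5 ms

Shortest SW17→SW4: SW17–SW35–SW4 = 4.2
Best SW4 to SW16: SW4–SW29–SW6–SW16 costing 7.3
Total via SW4: 4.2 + 7.3 = 11.5 ms.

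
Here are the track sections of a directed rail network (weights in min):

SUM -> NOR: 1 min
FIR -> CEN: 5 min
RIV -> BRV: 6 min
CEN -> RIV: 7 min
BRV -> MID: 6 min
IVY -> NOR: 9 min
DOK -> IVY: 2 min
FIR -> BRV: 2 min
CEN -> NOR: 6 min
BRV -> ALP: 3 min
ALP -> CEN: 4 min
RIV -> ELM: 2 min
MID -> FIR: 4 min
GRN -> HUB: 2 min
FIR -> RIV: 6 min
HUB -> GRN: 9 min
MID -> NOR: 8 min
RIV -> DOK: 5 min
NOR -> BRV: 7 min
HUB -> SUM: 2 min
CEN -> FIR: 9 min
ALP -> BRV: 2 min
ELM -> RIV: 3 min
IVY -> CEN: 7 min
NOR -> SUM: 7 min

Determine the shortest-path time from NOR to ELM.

23 min

Settle nodes by increasing distance from NOR:
NOR: 0
BRV: 7  (via NOR)
SUM: 7  (via NOR)
ALP: 10  (via BRV)
MID: 13  (via BRV)
CEN: 14  (via ALP)
FIR: 17  (via MID)
RIV: 21  (via CEN)
ELM: 23  (via RIV)
Shortest route: NOR–BRV–ALP–CEN–RIV–ELM = 23 min.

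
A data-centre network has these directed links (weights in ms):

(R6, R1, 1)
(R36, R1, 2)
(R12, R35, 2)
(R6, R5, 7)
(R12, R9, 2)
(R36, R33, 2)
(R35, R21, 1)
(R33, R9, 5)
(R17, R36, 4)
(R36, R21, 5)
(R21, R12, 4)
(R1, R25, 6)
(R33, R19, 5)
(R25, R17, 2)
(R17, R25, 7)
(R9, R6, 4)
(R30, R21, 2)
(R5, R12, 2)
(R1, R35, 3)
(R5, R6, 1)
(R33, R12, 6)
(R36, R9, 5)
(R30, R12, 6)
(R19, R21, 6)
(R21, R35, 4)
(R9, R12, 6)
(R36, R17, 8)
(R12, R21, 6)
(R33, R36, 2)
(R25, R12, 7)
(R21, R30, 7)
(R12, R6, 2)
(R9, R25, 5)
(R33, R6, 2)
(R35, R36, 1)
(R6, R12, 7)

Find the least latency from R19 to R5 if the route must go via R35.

22 ms

Shortest R19→R35: R19 → R21 → R35 = 10
Best R35 to R5: R35 → R36 → R33 → R6 → R5 costing 12
Total via R35: 10 + 12 = 22 ms.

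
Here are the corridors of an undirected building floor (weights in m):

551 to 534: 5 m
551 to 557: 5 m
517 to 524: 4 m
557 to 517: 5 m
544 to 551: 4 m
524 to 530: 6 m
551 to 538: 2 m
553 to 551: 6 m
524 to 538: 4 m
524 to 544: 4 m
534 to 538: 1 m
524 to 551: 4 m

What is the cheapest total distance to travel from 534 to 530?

11 m

Enumerating some paths:
534 → 538 → 551 → 524 → 530: 1+2+4+6 = 13
534 → 538 → 524 → 530: 1+4+6 = 11
Cheapest is 534 → 538 → 524 → 530 at 11 m.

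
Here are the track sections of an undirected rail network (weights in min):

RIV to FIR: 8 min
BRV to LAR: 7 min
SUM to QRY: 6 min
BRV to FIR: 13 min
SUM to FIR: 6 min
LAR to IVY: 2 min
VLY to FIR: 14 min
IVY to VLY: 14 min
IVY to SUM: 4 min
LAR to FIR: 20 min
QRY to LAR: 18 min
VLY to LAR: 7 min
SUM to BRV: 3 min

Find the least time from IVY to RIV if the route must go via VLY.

31 min

Best IVY to VLY: IVY → LAR → VLY costing 9
Shortest VLY→RIV: VLY → FIR → RIV = 22
Total via VLY: 9 + 22 = 31 min.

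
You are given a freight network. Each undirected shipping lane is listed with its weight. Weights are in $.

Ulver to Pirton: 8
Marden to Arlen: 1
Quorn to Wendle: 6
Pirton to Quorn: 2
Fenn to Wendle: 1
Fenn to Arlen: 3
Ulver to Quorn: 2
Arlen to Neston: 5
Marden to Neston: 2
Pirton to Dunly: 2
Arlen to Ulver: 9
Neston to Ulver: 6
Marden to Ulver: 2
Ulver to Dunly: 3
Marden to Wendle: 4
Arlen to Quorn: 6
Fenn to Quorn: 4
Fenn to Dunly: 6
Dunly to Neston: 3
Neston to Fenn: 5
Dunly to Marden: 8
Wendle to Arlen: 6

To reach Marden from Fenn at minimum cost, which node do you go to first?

Arlen

Candidate routes:
Fenn–Wendle–Marden: 1+4 = 5
Fenn–Quorn–Ulver–Marden: 4+2+2 = 8
Fenn–Neston–Marden: 5+2 = 7
Fenn–Arlen–Marden: 3+1 = 4
The minimum is $4 via Fenn–Arlen–Marden.
So from Fenn the first move is to Arlen.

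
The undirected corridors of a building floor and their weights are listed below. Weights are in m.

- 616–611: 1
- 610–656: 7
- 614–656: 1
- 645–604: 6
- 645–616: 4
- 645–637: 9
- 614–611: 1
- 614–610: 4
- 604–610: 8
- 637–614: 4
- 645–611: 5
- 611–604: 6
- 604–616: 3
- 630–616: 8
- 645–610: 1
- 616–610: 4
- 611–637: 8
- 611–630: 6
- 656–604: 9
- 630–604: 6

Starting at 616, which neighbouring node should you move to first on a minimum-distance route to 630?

Enumerating some paths:
616 → 630: 8 = 8
616 → 611 → 630: 1+6 = 7
616 → 604 → 630: 3+6 = 9
Cheapest is 616 → 611 → 630 at 7 m.
So from 616 the first move is to 611.

611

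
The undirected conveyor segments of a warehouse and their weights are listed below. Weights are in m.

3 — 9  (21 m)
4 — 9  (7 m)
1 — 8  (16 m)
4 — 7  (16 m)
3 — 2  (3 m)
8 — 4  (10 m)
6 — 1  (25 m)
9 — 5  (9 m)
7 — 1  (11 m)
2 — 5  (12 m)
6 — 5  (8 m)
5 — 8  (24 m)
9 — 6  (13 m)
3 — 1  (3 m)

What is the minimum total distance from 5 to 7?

Enumerating some paths:
5–2–3–1–7: 12+3+3+11 = 29
5–9–3–1–7: 9+21+3+11 = 44
5–9–4–7: 9+7+16 = 32
Cheapest is 5–2–3–1–7 at 29 m.

29 m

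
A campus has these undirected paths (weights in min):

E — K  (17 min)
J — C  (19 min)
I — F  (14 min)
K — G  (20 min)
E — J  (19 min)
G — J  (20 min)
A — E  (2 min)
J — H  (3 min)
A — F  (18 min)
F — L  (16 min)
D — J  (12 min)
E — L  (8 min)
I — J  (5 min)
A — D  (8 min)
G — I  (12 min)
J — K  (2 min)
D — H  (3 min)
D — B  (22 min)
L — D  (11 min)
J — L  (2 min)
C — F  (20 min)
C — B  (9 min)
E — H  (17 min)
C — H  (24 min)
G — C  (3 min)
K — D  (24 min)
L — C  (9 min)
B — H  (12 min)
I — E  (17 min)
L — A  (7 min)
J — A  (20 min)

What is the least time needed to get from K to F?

20 min

Settle nodes by increasing distance from K:
K: 0
J: 2  (via K)
L: 4  (via J)
H: 5  (via J)
I: 7  (via J)
D: 8  (via H)
A: 11  (via L)
E: 12  (via L)
C: 13  (via L)
G: 16  (via C)
B: 17  (via H)
F: 20  (via L)
Shortest route: K–J–L–F = 20 min.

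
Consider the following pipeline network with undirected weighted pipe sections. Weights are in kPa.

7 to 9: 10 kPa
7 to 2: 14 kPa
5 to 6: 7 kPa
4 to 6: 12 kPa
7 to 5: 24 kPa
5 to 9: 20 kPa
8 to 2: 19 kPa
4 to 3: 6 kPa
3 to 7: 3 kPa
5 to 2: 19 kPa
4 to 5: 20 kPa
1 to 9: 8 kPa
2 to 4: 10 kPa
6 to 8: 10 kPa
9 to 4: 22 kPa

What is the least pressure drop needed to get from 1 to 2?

Enumerating some paths:
1 - 9 - 7 - 3 - 4 - 2: 8+10+3+6+10 = 37
1 - 9 - 7 - 2: 8+10+14 = 32
Cheapest is 1 - 9 - 7 - 2 at 32 kPa.

32 kPa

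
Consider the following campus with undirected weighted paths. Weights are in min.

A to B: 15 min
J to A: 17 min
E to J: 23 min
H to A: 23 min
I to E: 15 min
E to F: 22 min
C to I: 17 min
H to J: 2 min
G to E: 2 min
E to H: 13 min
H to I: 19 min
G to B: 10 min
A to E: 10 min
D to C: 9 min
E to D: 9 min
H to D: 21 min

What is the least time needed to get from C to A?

Compare a few routes:
C → D → E → A: 9+9+10 = 28
C → I → E → A: 17+15+10 = 42
The minimum is 28 min via C → D → E → A.

28 min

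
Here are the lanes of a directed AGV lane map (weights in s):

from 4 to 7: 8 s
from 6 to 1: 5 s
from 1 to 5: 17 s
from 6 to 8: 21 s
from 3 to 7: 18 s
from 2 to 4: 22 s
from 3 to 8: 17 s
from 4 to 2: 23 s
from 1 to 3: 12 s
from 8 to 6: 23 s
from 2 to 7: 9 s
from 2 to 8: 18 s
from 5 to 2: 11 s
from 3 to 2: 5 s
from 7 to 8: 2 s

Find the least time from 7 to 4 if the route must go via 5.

80 s

Shortest 7→5: 7 → 8 → 6 → 1 → 5 = 47
Shortest 5→4: 5 → 2 → 4 = 33
Total via 5: 47 + 33 = 80 s.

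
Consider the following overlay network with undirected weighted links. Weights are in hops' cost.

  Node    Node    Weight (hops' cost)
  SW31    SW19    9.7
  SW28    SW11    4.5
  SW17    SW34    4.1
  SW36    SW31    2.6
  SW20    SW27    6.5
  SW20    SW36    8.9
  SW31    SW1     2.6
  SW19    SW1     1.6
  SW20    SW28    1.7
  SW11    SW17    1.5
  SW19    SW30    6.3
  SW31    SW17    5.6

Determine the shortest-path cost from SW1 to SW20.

14.1 hops' cost

Compare a few routes:
SW1–SW31–SW36–SW20: 2.6+2.6+8.9 = 14.1
SW1–SW31–SW17–SW11–SW28–SW20: 2.6+5.6+1.5+4.5+1.7 = 15.9
SW1–SW19–SW31–SW36–SW20: 1.6+9.7+2.6+8.9 = 22.8
SW1–SW19–SW31–SW17–SW11–SW28–SW20: 1.6+9.7+5.6+1.5+4.5+1.7 = 24.6
Cheapest is SW1–SW31–SW36–SW20 at 14.1 hops' cost.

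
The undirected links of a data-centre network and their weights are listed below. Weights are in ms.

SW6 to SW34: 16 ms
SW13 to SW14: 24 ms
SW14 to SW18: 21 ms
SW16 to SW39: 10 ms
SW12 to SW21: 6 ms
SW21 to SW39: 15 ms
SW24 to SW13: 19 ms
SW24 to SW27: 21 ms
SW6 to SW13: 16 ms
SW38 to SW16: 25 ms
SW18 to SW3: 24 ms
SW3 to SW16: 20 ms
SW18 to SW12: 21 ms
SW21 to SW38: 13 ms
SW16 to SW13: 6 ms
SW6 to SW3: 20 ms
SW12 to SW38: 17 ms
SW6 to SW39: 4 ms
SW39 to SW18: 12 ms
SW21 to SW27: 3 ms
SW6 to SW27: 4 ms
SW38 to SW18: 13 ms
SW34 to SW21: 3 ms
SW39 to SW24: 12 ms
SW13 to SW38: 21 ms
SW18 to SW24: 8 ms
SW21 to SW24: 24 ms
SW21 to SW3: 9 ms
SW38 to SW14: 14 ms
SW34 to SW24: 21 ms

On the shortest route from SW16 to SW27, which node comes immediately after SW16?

Enumerating some paths:
SW16 → SW39 → SW6 → SW27: 10+4+4 = 18
SW16 → SW13 → SW6 → SW27: 6+16+4 = 26
Cheapest is SW16 → SW39 → SW6 → SW27 at 18 ms.
So from SW16 the first move is to SW39.

SW39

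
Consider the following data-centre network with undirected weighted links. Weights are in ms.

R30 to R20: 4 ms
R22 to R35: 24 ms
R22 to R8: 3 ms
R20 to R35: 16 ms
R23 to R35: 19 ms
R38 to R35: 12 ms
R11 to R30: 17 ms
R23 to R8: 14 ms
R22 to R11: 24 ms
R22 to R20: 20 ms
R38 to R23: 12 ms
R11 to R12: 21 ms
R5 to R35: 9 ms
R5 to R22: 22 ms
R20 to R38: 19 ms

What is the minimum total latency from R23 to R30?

35 ms

Shortest distances from R23:
R23: 0
R38: 12  (via R23)
R8: 14  (via R23)
R22: 17  (via R8)
R35: 19  (via R23)
R5: 28  (via R35)
R20: 31  (via R38)
R30: 35  (via R20)
Shortest route: R23 → R38 → R20 → R30 = 35 ms.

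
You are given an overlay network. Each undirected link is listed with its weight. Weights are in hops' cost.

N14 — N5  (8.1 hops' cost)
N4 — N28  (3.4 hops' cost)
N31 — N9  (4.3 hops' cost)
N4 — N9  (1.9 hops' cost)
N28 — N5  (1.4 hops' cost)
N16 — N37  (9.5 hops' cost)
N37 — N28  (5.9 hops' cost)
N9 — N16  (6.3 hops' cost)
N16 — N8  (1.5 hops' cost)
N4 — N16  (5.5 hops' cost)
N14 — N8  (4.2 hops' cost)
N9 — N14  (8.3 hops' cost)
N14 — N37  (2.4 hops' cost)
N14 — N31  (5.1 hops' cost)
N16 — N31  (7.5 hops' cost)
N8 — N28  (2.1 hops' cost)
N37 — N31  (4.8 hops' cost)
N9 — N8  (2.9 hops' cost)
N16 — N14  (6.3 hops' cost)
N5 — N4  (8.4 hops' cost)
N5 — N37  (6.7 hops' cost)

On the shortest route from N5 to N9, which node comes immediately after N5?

Enumerating some paths:
N5–N28–N4–N9: 1.4+3.4+1.9 = 6.7
N5–N28–N8–N9: 1.4+2.1+2.9 = 6.4
The minimum is 6.4 hops' cost via N5–N28–N8–N9.
So from N5 the first move is to N28.

N28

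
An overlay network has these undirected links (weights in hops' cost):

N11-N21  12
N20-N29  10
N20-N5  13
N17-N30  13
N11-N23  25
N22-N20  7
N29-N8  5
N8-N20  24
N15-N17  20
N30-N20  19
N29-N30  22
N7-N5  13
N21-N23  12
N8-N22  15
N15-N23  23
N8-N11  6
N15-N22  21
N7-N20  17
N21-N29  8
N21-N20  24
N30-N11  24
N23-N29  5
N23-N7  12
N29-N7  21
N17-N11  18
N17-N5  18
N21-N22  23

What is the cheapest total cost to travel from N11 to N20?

Running Dijkstra from N11:
N11: 0
N8: 6  (via N11)
N29: 11  (via N8)
N21: 12  (via N11)
N23: 16  (via N29)
N17: 18  (via N11)
N20: 21  (via N29)
Shortest route: N11–N8–N29–N20 = 21 hops' cost.

21 hops' cost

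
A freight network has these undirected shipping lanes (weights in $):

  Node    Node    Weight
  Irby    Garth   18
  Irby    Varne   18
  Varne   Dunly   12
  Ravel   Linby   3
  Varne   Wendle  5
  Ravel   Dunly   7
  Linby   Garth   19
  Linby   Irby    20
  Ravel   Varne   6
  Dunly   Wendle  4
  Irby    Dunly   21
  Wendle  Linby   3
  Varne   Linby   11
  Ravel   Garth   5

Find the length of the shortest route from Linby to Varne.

$8

Settle nodes by increasing distance from Linby:
Linby: 0
Ravel: 3  (via Linby)
Wendle: 3  (via Linby)
Dunly: 7  (via Wendle)
Varne: 8  (via Wendle)
Shortest route: Linby → Wendle → Varne = $8.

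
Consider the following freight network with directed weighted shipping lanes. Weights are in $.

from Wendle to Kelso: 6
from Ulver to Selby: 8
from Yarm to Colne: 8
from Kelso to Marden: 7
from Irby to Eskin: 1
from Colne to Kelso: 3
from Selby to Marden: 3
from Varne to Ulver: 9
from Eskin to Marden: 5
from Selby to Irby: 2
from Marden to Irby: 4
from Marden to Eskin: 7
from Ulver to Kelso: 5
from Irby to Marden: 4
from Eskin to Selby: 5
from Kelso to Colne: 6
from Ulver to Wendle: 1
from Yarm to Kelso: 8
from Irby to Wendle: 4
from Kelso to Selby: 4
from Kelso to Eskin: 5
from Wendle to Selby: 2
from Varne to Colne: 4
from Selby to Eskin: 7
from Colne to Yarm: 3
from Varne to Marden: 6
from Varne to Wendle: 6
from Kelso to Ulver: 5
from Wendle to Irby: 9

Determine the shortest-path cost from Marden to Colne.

Compare a few routes:
Marden → Eskin → Selby → Irby → Wendle → Kelso → Colne: 7+5+2+4+6+6 = 30
Marden → Irby → Wendle → Kelso → Colne: 4+4+6+6 = 20
The minimum is $20 via Marden → Irby → Wendle → Kelso → Colne.

$20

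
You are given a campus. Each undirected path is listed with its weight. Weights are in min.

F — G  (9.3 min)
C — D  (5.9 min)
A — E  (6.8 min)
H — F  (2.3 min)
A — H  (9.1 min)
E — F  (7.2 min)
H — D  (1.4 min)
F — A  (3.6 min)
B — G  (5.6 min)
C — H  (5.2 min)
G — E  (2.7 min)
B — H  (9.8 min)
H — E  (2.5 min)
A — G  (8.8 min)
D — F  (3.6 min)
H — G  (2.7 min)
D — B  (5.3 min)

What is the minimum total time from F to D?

Compare a few routes:
F - D: 3.6 = 3.6
F - H - D: 2.3+1.4 = 3.7
The minimum is 3.6 min via F - D.

3.6 min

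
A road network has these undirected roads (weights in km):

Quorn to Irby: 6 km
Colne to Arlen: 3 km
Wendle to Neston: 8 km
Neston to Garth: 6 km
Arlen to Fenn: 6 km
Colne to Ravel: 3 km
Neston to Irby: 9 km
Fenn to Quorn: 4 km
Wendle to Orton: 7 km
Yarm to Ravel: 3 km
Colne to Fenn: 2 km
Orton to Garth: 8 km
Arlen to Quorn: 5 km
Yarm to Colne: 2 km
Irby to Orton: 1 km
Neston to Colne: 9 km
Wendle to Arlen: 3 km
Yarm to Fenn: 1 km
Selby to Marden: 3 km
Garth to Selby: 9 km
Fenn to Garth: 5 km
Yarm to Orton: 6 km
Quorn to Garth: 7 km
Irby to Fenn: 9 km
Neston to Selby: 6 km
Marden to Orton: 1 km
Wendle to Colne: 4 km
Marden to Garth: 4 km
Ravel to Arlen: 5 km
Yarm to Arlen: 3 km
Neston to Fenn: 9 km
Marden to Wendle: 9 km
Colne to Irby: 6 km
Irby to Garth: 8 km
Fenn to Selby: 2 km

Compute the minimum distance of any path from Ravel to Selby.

6 km

Running Dijkstra from Ravel:
Ravel: 0
Yarm: 3  (via Ravel)
Colne: 3  (via Ravel)
Fenn: 4  (via Yarm)
Arlen: 5  (via Ravel)
Selby: 6  (via Fenn)
Shortest route: Ravel–Yarm–Fenn–Selby = 6 km.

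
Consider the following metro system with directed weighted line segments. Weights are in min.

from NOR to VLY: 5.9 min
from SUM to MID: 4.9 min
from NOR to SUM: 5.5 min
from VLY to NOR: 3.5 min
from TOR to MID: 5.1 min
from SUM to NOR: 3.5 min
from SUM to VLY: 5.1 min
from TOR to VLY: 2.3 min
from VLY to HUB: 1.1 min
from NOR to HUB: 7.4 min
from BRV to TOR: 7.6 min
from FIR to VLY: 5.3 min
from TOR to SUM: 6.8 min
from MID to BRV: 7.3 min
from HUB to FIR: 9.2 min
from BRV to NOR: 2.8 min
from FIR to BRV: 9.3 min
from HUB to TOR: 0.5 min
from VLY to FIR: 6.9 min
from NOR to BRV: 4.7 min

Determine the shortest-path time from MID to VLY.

Candidate routes:
MID → BRV → TOR → VLY: 7.3+7.6+2.3 = 17.2
MID → BRV → NOR → VLY: 7.3+2.8+5.9 = 16
Cheapest is MID → BRV → NOR → VLY at 16 min.

16 min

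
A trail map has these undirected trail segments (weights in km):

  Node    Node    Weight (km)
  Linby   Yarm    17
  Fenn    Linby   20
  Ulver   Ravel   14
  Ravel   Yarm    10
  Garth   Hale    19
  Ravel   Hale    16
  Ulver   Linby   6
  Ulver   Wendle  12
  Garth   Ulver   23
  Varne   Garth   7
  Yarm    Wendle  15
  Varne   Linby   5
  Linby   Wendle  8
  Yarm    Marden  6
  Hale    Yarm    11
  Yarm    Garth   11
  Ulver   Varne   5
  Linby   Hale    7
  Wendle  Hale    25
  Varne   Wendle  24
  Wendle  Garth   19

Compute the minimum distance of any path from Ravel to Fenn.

40 km

Candidate routes:
Ravel–Ulver–Linby–Fenn: 14+6+20 = 40
Ravel–Hale–Linby–Fenn: 16+7+20 = 43
The minimum is 40 km via Ravel–Ulver–Linby–Fenn.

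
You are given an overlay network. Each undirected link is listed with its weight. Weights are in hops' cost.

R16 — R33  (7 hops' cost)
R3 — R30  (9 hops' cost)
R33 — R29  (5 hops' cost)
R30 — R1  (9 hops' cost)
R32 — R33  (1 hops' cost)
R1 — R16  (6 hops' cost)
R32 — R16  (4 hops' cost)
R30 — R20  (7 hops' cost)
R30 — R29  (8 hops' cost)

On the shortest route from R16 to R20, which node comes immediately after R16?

R1

Compare a few routes:
R16 → R1 → R30 → R20: 6+9+7 = 22
R16 → R32 → R33 → R29 → R30 → R20: 4+1+5+8+7 = 25
The minimum is 22 hops' cost via R16 → R1 → R30 → R20.
So from R16 the first move is to R1.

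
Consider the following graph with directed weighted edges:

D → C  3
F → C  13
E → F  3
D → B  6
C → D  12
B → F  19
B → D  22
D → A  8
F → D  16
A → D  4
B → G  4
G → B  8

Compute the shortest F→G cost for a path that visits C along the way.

Shortest F→C: F–C = 13
Shortest C→G: C–D–B–G = 22
Total via C: 13 + 22 = 35.

35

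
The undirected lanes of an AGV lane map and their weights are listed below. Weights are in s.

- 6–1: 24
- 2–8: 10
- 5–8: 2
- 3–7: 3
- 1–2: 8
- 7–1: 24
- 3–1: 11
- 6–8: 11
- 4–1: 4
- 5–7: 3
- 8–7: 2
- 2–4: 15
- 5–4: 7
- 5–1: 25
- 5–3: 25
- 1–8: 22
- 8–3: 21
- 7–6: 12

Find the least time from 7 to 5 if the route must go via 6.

Best 7 to 6: 7–6 costing 12
Shortest 6→5: 6–8–5 = 13
Total via 6: 12 + 13 = 25 s.

25 s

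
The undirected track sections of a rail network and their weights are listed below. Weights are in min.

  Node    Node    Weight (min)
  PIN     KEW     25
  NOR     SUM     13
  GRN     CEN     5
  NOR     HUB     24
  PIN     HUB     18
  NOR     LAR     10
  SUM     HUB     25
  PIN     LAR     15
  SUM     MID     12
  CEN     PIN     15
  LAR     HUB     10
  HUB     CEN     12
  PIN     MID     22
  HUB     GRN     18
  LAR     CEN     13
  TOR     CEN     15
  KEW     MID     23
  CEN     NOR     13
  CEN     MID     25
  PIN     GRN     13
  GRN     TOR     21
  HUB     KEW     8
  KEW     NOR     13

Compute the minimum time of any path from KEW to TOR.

35 min

Settle nodes by increasing distance from KEW:
KEW: 0
HUB: 8  (via KEW)
NOR: 13  (via KEW)
LAR: 18  (via HUB)
CEN: 20  (via HUB)
MID: 23  (via KEW)
GRN: 25  (via CEN)
PIN: 25  (via KEW)
SUM: 26  (via NOR)
TOR: 35  (via CEN)
Shortest route: KEW–HUB–CEN–TOR = 35 min.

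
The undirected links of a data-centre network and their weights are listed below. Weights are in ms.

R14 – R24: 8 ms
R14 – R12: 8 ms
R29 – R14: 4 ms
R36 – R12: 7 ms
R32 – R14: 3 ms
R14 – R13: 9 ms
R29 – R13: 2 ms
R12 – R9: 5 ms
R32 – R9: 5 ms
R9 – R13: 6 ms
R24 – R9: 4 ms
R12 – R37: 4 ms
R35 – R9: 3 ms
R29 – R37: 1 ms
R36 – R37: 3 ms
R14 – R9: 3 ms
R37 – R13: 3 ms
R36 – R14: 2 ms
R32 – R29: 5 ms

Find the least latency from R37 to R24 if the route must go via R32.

Best R37 to R32: R37 → R29 → R32 costing 6
Best R32 to R24: R32 → R9 → R24 costing 9
Total via R32: 6 + 9 = 15 ms.

15 ms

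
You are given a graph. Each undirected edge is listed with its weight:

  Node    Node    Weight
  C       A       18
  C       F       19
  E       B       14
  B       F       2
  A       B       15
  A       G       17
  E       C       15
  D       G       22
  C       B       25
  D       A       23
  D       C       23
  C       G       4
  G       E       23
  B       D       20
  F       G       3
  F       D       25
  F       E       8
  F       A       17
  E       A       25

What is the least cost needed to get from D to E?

Candidate routes:
D → F → E: 25+8 = 33
D → B → F → E: 20+2+8 = 30
The minimum is 30 via D → B → F → E.

30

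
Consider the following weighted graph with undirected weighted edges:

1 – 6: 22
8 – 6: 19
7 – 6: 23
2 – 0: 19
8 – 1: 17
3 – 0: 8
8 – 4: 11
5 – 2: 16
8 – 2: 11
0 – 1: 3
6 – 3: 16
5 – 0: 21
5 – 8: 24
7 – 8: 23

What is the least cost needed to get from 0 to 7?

43

Candidate routes:
0 - 3 - 6 - 7: 8+16+23 = 47
0 - 1 - 8 - 7: 3+17+23 = 43
0 - 1 - 6 - 7: 3+22+23 = 48
Cheapest is 0 - 1 - 8 - 7 at 43.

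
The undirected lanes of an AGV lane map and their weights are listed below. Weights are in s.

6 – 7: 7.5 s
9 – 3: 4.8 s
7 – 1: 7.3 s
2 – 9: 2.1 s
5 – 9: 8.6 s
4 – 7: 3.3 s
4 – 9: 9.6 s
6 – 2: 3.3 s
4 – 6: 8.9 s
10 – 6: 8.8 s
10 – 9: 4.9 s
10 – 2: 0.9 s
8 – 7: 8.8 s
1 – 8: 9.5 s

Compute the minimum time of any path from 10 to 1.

19 s

Settle nodes by increasing distance from 10:
10: 0
2: 0.9  (via 10)
9: 3  (via 2)
6: 4.2  (via 2)
3: 7.8  (via 9)
5: 11.6  (via 9)
7: 11.7  (via 6)
4: 12.6  (via 9)
1: 19  (via 7)
Shortest route: 10 → 2 → 6 → 7 → 1 = 19 s.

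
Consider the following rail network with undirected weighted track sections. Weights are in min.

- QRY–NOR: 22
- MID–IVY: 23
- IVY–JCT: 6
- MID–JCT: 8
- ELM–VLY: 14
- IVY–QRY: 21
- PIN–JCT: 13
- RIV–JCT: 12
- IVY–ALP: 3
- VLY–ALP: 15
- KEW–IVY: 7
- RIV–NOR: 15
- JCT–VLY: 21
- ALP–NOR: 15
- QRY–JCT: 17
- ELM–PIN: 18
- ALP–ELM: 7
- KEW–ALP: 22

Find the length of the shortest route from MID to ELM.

Running Dijkstra from MID:
MID: 0
JCT: 8  (via MID)
IVY: 14  (via JCT)
ALP: 17  (via IVY)
RIV: 20  (via JCT)
KEW: 21  (via IVY)
PIN: 21  (via JCT)
ELM: 24  (via ALP)
Shortest route: MID → JCT → IVY → ALP → ELM = 24 min.

24 min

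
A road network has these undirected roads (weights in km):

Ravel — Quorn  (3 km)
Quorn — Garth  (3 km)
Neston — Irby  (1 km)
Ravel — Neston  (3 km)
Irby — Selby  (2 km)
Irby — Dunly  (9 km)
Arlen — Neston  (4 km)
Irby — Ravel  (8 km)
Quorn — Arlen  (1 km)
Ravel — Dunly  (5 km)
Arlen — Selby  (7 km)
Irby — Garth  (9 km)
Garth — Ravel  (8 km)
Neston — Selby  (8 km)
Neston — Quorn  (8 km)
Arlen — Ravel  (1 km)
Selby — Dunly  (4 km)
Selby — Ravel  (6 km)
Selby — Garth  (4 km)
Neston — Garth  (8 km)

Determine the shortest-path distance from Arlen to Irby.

Running Dijkstra from Arlen:
Arlen: 0
Quorn: 1  (via Arlen)
Ravel: 1  (via Arlen)
Garth: 4  (via Quorn)
Neston: 4  (via Arlen)
Irby: 5  (via Neston)
Shortest route: Arlen → Neston → Irby = 5 km.

5 km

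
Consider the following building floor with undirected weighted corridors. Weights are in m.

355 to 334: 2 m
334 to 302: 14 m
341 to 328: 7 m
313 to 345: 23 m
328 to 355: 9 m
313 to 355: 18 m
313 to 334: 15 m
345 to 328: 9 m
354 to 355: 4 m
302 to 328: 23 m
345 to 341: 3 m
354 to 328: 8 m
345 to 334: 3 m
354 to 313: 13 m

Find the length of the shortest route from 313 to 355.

Enumerating some paths:
313 - 355: 18 = 18
313 - 354 - 355: 13+4 = 17
The minimum is 17 m via 313 - 354 - 355.

17 m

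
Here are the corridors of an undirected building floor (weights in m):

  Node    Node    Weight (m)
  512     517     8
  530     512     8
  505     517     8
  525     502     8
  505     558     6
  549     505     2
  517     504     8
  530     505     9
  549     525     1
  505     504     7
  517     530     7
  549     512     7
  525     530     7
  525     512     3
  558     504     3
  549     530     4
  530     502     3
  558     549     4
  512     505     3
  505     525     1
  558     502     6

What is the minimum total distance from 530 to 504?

Running Dijkstra from 530:
530: 0
502: 3  (via 530)
549: 4  (via 530)
525: 5  (via 549)
505: 6  (via 549)
517: 7  (via 530)
512: 8  (via 530)
558: 8  (via 549)
504: 11  (via 558)
Shortest route: 530–549–558–504 = 11 m.

11 m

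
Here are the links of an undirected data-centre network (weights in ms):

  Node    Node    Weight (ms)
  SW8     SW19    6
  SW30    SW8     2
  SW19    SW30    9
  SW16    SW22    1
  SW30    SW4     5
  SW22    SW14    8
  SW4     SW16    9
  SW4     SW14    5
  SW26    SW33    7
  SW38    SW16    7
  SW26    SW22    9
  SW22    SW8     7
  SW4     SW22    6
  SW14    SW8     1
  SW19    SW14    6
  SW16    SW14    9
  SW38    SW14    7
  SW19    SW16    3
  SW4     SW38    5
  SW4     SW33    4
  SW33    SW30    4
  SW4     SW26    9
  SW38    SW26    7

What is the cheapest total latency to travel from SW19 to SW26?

Candidate routes:
SW19 → SW16 → SW22 → SW4 → SW26: 3+1+6+9 = 19
SW19 → SW8 → SW30 → SW33 → SW26: 6+2+4+7 = 19
SW19 → SW16 → SW38 → SW26: 3+7+7 = 17
SW19 → SW16 → SW22 → SW26: 3+1+9 = 13
The minimum is 13 ms via SW19 → SW16 → SW22 → SW26.

13 ms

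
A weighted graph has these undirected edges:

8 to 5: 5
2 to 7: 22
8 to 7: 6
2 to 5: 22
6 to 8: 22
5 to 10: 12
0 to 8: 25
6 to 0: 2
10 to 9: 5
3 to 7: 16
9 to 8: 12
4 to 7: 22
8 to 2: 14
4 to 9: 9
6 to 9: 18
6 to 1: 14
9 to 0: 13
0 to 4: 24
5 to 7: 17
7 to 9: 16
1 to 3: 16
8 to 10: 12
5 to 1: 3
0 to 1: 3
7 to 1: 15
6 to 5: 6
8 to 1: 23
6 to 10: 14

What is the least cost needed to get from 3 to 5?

19

Compare a few routes:
3–1–5: 16+3 = 19
3–1–0–6–5: 16+3+2+6 = 27
3–7–8–5: 16+6+5 = 27
The minimum is 19 via 3–1–5.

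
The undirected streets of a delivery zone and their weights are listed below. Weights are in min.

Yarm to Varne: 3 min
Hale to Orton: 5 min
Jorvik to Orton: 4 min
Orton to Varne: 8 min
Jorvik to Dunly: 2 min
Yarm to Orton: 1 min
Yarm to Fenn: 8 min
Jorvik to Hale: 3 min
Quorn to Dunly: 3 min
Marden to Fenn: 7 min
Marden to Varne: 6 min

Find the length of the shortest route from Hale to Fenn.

Running Dijkstra from Hale:
Hale: 0
Jorvik: 3  (via Hale)
Orton: 5  (via Hale)
Dunly: 5  (via Jorvik)
Yarm: 6  (via Orton)
Quorn: 8  (via Dunly)
Varne: 9  (via Yarm)
Fenn: 14  (via Yarm)
Shortest route: Hale → Orton → Yarm → Fenn = 14 min.

14 min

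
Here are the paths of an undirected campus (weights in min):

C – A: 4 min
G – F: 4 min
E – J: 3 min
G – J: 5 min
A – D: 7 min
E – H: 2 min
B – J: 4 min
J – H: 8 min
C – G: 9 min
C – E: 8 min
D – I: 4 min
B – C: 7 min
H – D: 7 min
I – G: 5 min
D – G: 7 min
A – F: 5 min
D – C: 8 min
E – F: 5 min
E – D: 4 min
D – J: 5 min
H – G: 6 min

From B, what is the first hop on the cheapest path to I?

J

Enumerating some paths:
B - C - D - I: 7+8+4 = 19
B - J - E - D - I: 4+3+4+4 = 15
B - J - G - I: 4+5+5 = 14
B - J - D - I: 4+5+4 = 13
Cheapest is B - J - D - I at 13 min.
So from B the first move is to J.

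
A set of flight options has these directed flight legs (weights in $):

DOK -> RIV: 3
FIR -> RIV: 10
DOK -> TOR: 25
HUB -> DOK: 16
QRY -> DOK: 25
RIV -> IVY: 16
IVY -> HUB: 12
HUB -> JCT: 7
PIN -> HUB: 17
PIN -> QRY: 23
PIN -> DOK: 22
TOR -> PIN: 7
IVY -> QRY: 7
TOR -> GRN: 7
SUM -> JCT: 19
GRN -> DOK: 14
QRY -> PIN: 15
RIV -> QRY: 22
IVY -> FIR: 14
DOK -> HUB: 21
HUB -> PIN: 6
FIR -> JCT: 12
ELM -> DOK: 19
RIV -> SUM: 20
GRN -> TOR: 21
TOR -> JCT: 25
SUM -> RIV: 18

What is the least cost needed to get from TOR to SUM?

$44

Settle nodes by increasing distance from TOR:
TOR: 0
GRN: 7  (via TOR)
PIN: 7  (via TOR)
DOK: 21  (via GRN)
HUB: 24  (via PIN)
RIV: 24  (via DOK)
JCT: 25  (via TOR)
QRY: 30  (via PIN)
IVY: 40  (via RIV)
SUM: 44  (via RIV)
Shortest route: TOR → GRN → DOK → RIV → SUM = $44.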